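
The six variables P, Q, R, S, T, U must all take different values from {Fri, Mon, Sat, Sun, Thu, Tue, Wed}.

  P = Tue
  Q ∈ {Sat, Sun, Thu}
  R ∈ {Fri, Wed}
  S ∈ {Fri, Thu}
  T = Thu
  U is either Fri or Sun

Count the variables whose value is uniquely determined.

6

P must be Tue (only option left).
T must be Thu (only option left). So Q, S can't be Thu.
S's domain is down to {Fri}, so S = Fri. Remove Fri from R, U.
That leaves U = Sun. Remove Sun from Q.
Q has just one choice, so Q = Sat.
R has just one choice, so R = Wed.
Every variable is fixed: P=Tue, Q=Sat, R=Wed, S=Fri, T=Thu, U=Sun. That makes 6.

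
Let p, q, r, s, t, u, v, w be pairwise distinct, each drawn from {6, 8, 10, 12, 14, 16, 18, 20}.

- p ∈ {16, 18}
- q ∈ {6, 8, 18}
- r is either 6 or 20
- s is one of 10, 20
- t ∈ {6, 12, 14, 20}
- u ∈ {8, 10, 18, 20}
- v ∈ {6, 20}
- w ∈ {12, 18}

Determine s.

10

The 8 variables together cover exactly {6, 8, 10, 12, 14, 16, 18, 20} — 8 values for 8 variables — and 14 appears only in t's list, so t = 14.
Among the 7 still-open variables, 12 fits only w (and all 7 values in {6, 8, 10, 12, 16, 18, 20} must be used), so w = 12.
The 6 still-open variables draw from only 6 values {6, 8, 10, 16, 18, 20}, so each is used; only p can be 16, hence p = 16.
r and v share exactly the 2 values {6, 20}; by pigeonhole those values go to them, so strike 6, 20 from q, s, u.
So s = 10.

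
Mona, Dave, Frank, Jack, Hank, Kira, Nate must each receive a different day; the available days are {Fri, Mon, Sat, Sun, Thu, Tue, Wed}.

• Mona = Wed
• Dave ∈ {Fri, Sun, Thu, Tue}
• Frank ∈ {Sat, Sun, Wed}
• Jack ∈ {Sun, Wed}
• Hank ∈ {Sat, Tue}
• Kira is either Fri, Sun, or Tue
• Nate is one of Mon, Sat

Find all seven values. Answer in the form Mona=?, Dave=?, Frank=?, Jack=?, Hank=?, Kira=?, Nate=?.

Mona's domain is down to {Wed}, so Mona = Wed. Remove Wed from Frank, Jack.
That leaves Jack = Sun. Remove Sun from Dave, Frank, Kira.
Frank has just one choice, so Frank = Sat. So Hank, Nate can't be Sat.
Hank's domain is down to {Tue}, so Hank = Tue. Strike Tue from Dave, Kira.
That leaves Kira = Fri. Strike Fri from Dave.
Nate must be Mon (only option left).
Dave must be Thu (only option left).

Mona=Wed, Dave=Thu, Frank=Sat, Jack=Sun, Hank=Tue, Kira=Fri, Nate=Mon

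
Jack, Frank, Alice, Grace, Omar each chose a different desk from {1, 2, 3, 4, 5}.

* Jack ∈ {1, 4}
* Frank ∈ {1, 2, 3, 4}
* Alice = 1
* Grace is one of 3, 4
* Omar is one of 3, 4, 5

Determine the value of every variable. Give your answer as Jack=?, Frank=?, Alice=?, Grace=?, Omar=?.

Jack=4, Frank=2, Alice=1, Grace=3, Omar=5

Alice has just one choice, so Alice = 1. Strike 1 from Jack, Frank.
Jack's domain is down to {4}, so Jack = 4. Remove 4 from Frank, Grace, Omar.
Grace's domain is down to {3}, so Grace = 3. So Frank, Omar can't be 3.
Omar's domain is down to {5}, so Omar = 5.
That leaves Frank = 2.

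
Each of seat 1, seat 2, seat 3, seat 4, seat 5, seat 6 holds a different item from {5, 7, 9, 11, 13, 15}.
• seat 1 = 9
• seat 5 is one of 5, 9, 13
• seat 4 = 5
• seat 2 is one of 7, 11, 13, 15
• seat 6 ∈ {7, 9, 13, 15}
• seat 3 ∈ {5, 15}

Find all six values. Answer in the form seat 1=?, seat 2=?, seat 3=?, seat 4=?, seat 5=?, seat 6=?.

seat 1=9, seat 2=11, seat 3=15, seat 4=5, seat 5=13, seat 6=7

seat 1 must be 9 (only option left). Eliminate 9 elsewhere: seat 5, seat 6.
seat 4 has just one choice, so seat 4 = 5. Remove 5 from seat 3, seat 5.
seat 5's domain is down to {13}, so seat 5 = 13. So seat 2, seat 6 can't be 13.
seat 3's domain is down to {15}, so seat 3 = 15. So seat 2, seat 6 can't be 15.
seat 6 must be 7 (only option left). So seat 2 can't be 7.
seat 2 must be 11 (only option left).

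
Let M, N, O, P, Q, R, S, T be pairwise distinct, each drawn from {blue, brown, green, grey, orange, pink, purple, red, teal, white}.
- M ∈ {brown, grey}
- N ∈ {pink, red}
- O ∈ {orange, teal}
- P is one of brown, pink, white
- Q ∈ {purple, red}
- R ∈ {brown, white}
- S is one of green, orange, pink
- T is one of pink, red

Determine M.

The 2 variables N and T are confined to {pink, red}, which locks those values in; drop them from P, Q, S.
Q's domain is down to {purple}, so Q = purple.
P and R between them cover only {brown, white} — a naked pair. Remove those values from M.
So M = grey.

grey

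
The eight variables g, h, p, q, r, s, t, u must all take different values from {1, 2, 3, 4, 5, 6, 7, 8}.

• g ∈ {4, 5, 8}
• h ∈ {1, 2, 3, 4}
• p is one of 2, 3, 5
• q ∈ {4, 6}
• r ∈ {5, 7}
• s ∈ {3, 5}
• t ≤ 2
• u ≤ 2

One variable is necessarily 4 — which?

The 8 variables draw from only 8 values {1, 2, 3, 4, 5, 6, 7, 8}, so each is used; only q can be 6, hence q = 6.
The 7 still-open variables draw from only 7 values {1, 2, 3, 4, 5, 7, 8}, so each is used; only r can be 7, hence r = 7.
Among the 6 still-open variables, 8 fits only g (and all 6 values in {1, 2, 3, 4, 5, 8} must be used), so g = 8.
The 5 still-open variables together cover exactly {1, 2, 3, 4, 5} — 5 values for 5 variables — and 4 appears only in h's list, so h = 4.

h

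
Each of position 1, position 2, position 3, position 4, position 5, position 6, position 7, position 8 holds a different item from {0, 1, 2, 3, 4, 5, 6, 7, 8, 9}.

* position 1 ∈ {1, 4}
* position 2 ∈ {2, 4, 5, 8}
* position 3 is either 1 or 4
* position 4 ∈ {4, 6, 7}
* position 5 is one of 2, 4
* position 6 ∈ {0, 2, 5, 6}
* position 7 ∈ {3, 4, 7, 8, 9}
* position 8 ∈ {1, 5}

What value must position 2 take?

position 1 and position 3 between them cover only {1, 4} — a naked pair. Remove those values from position 2, position 4, position 5, position 7, position 8.
That leaves position 5 = 2. Remove 2 from position 2, position 6.
That leaves position 8 = 5. Eliminate 5 elsewhere: position 2, position 6.
So position 2 = 8.

8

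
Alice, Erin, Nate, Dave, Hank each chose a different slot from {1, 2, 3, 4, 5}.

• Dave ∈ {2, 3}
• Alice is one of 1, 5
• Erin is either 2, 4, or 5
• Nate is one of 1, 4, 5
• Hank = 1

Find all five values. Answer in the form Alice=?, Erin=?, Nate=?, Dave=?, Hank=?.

Hank has just one choice, so Hank = 1. Remove 1 from Alice, Nate.
That leaves Alice = 5. So Erin, Nate can't be 5.
Nate must be 4 (only option left). So Erin can't be 4.
Erin must be 2 (only option left). Strike 2 from Dave.
Dave's domain is down to {3}, so Dave = 3.

Alice=5, Erin=2, Nate=4, Dave=3, Hank=1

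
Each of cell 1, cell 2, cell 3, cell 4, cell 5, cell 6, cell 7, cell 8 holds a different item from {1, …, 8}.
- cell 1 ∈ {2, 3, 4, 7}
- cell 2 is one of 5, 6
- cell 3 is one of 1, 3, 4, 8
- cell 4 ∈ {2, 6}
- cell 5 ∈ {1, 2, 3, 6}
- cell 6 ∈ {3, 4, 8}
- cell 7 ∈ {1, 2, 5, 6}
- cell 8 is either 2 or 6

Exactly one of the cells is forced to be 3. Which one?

cell 5

The 8 variables together cover exactly {1, 2, 3, 4, 5, 6, 7, 8} — 8 values for 8 variables — and 7 appears only in cell 1's list, so cell 1 = 7.
cell 4 and cell 8 share exactly the 2 values {2, 6}; by pigeonhole those values go to them, so strike 2, 6 from cell 2, cell 5, cell 7.
cell 2 has just one choice, so cell 2 = 5. Eliminate 5 elsewhere: cell 7.
That leaves cell 7 = 1. Eliminate 1 elsewhere: cell 3, cell 5.
So 3 goes to cell 5.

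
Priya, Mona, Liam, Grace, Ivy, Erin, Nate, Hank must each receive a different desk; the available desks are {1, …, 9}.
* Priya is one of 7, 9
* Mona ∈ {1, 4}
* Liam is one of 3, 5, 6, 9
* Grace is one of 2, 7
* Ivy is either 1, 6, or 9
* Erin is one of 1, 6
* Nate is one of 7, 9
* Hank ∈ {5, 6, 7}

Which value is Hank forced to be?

5

Among the 8 variables, 2 fits only Grace (and all 8 values in {1, 2, 3, 4, 5, 6, 7, 9} must be used), so Grace = 2.
The 7 still-open variables draw from only 7 values {1, 3, 4, 5, 6, 7, 9}, so each is used; only Liam can be 3, hence Liam = 3.
The 6 still-open variables draw from only 6 values {1, 4, 5, 6, 7, 9}, so each is used; only Mona can be 4, hence Mona = 4.
The 5 still-open variables draw from only 5 values {1, 5, 6, 7, 9}, so each is used; only Hank can be 5, hence Hank = 5.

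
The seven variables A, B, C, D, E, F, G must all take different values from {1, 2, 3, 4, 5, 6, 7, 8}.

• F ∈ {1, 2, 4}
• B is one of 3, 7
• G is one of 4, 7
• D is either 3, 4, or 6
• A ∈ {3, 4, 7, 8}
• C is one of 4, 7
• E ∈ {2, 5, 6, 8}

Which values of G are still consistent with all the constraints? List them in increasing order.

The 2 variables C and G are confined to {4, 7}, which locks those values in; drop them from A, B, D, F.
B has just one choice, so B = 3. Eliminate 3 elsewhere: A, D.
D's domain is down to {6}, so D = 6. Remove 6 from E.
A's domain is down to {8}, so A = 8. Eliminate 8 elsewhere: E.
No further eliminations apply; G can still be any of 4, 7.

4, 7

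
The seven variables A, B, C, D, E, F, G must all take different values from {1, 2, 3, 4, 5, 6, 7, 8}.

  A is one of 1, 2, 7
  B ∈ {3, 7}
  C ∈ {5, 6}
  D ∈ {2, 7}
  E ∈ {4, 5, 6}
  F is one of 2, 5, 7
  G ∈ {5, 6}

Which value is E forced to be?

Among the 7 variables, 1 fits only A (and all 7 values in {1, 2, 3, 4, 5, 6, 7} must be used), so A = 1.
The 6 still-open variables draw from only 6 values {2, 3, 4, 5, 6, 7}, so each is used; only B can be 3, hence B = 3.
The 5 still-open variables together cover exactly {2, 4, 5, 6, 7} — 5 values for 5 variables — and 4 appears only in E's list, so E = 4.

4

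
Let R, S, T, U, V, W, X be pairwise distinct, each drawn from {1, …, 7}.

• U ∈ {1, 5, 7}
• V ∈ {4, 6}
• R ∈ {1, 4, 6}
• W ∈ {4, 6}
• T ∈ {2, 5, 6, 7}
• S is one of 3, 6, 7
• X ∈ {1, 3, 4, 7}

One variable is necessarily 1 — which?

Among the 7 variables, 2 fits only T (and all 7 values in {1, 2, 3, 4, 5, 6, 7} must be used), so T = 2.
The 6 still-open variables together cover exactly {1, 3, 4, 5, 6, 7} — 6 values for 6 variables — and 5 appears only in U's list, so U = 5.
V and W share exactly the 2 values {4, 6}; by pigeonhole those values go to them, so strike 4, 6 from R, S, X.
So 1 goes to R.

R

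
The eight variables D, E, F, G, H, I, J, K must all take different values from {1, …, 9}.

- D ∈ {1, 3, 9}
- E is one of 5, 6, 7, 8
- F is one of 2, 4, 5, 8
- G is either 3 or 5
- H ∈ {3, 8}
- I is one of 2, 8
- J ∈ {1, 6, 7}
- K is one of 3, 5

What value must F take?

G and K between them cover only {3, 5} — a naked pair. Remove those values from D, E, F, H.
H must be 8 (only option left). Strike 8 from E, F, I.
I must be 2 (only option left). Eliminate 2 elsewhere: F.
So F = 4.

4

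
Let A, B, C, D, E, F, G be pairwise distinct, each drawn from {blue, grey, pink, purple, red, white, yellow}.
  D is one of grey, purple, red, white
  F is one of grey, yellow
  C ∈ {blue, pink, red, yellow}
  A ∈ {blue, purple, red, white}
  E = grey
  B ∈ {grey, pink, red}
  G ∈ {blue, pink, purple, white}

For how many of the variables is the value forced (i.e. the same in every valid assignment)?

E has just one choice, so E = grey. Strike grey from B, D, F.
F's domain is down to {yellow}, so F = yellow. Strike yellow from C.
Determined: E=grey, F=yellow. The other variables each still have more than one consistent value. That makes 2.

2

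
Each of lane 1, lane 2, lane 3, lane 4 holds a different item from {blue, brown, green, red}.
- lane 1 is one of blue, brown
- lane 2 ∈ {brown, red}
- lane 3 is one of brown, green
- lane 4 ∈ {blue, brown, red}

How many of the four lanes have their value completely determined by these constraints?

1

Among the 4 variables, green fits only lane 3 (and all 4 values in {blue, brown, green, red} must be used), so lane 3 = green.
Determined: lane 3=green. The other lanes each still have more than one consistent value. That makes 1.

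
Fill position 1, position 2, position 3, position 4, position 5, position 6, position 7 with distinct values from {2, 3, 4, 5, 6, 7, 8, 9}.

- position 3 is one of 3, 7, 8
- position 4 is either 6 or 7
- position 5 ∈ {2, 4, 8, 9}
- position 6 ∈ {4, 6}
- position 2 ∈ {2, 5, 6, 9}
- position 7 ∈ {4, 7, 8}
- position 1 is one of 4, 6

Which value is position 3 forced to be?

3

position 1 and position 6 between them cover only {4, 6} — a naked pair. Remove those values from position 2, position 4, position 5, position 7.
position 4's domain is down to {7}, so position 4 = 7. Eliminate 7 elsewhere: position 3, position 7.
position 7 must be 8 (only option left). So position 3, position 5 can't be 8.
So position 3 = 3.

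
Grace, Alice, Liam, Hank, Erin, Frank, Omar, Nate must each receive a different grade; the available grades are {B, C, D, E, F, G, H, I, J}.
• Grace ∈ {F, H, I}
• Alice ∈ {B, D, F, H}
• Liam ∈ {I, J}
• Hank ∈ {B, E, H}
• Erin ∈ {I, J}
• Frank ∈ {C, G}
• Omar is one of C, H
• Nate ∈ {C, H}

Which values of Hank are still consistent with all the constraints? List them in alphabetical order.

Liam and Erin share exactly the 2 values {I, J}; by pigeonhole those values go to them, so strike I, J from Grace.
The 2 variables Omar and Nate are confined to {C, H}, which locks those values in; drop them from Grace, Alice, Hank, Frank.
Grace has just one choice, so Grace = F. Strike F from Alice.
Frank must be G (only option left).
No further eliminations apply; Hank can still be any of B, E.

B, E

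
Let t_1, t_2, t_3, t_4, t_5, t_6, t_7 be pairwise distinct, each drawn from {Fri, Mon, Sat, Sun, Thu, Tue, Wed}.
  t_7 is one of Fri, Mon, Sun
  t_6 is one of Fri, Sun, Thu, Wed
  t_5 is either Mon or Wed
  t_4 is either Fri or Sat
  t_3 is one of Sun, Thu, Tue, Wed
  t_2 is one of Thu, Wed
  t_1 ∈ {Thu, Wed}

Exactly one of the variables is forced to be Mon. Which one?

The 7 variables draw from only 7 values {Fri, Mon, Sat, Sun, Thu, Tue, Wed}, so each is used; only t_4 can be Sat, hence t_4 = Sat.
Among the 6 still-open variables, Tue fits only t_3 (and all 6 values in {Fri, Mon, Sun, Thu, Tue, Wed} must be used), so t_3 = Tue.
t_1 and t_2 between them cover only {Thu, Wed} — a naked pair. Remove those values from t_5, t_6.
So Mon goes to t_5.

t_5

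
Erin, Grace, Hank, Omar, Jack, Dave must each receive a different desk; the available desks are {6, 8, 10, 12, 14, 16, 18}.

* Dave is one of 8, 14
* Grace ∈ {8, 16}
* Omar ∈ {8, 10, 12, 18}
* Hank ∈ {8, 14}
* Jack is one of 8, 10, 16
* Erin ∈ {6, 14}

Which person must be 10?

Jack

The 2 variables Hank and Dave are confined to {8, 14}, which locks those values in; drop them from Erin, Grace, Omar, Jack.
That leaves Erin = 6.
That leaves Grace = 16. Eliminate 16 elsewhere: Jack.
So 10 goes to Jack.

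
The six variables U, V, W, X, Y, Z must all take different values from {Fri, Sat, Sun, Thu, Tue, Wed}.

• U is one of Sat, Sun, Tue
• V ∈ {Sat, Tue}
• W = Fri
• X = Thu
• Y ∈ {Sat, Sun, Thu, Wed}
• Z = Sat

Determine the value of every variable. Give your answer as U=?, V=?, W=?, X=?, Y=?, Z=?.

W must be Fri (only option left).
X must be Thu (only option left). Strike Thu from Y.
Z's domain is down to {Sat}, so Z = Sat. Strike Sat from U, V, Y.
V's domain is down to {Tue}, so V = Tue. Eliminate Tue elsewhere: U.
U has just one choice, so U = Sun. Remove Sun from Y.
Y must be Wed (only option left).

U=Sun, V=Tue, W=Fri, X=Thu, Y=Wed, Z=Sat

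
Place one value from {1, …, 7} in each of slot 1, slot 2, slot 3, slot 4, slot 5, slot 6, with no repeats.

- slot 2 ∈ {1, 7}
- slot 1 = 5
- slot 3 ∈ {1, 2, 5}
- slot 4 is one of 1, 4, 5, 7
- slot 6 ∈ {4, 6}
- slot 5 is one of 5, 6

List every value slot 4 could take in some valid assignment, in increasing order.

slot 1's domain is down to {5}, so slot 1 = 5. So slot 3, slot 4, slot 5 can't be 5.
slot 5 has just one choice, so slot 5 = 6. So slot 6 can't be 6.
That leaves slot 6 = 4. Strike 4 from slot 4.
Among the 3 still-open variables, 2 fits only slot 3 (and all 3 values in {1, 2, 7} must be used), so slot 3 = 2.
No further eliminations apply; slot 4 can still be any of 1, 7.

1, 7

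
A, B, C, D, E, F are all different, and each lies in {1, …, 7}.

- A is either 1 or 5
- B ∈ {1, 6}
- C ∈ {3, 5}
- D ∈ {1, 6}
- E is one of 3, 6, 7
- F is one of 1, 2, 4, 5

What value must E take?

7

The 2 variables B and D are confined to {1, 6}, which locks those values in; drop them from A, E, F.
A must be 5 (only option left). Remove 5 from C, F.
C must be 3 (only option left). Remove 3 from E.
So E = 7.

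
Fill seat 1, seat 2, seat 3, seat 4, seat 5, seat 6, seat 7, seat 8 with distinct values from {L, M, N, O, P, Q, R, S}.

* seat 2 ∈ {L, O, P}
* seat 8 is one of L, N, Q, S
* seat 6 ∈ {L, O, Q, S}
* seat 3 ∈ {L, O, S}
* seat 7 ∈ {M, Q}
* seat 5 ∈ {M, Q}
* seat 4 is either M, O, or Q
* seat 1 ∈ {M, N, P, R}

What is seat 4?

O

The 8 variables together cover exactly {L, M, N, O, P, Q, R, S} — 8 values for 8 variables — and R appears only in seat 1's list, so seat 1 = R.
The 7 still-open variables together cover exactly {L, M, N, O, P, Q, S} — 7 values for 7 variables — and N appears only in seat 8's list, so seat 8 = N.
Among the 6 still-open variables, P fits only seat 2 (and all 6 values in {L, M, O, P, Q, S} must be used), so seat 2 = P.
seat 5 and seat 7 between them cover only {M, Q} — a naked pair. Remove those values from seat 4, seat 6.
So seat 4 = O.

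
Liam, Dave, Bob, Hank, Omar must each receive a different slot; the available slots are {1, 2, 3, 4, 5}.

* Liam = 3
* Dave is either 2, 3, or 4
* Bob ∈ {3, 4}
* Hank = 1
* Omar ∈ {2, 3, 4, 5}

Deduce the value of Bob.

Liam must be 3 (only option left). Remove 3 from Dave, Bob, Omar.
So Bob = 4.

4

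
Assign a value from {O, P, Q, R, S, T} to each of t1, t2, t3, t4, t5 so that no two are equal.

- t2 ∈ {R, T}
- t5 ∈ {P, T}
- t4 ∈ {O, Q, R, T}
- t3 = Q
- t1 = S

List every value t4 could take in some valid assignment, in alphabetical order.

t1 has just one choice, so t1 = S.
That leaves t3 = Q. So t4 can't be Q.
No further eliminations apply; t4 can still be any of O, R, T.

O, R, T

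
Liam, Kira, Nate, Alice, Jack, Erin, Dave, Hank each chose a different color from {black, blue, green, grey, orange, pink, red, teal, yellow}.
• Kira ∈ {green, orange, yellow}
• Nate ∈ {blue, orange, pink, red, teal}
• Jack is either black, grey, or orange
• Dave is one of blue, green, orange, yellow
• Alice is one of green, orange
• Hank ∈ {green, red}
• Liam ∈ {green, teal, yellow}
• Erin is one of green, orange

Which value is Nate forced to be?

pink

Alice and Erin share exactly the 2 values {green, orange}; by pigeonhole those values go to them, so strike green, orange from Liam, Kira, Nate, Jack, Dave, Hank.
Kira's domain is down to {yellow}, so Kira = yellow. Remove yellow from Liam, Dave.
Dave has just one choice, so Dave = blue. Remove blue from Nate.
Hank has just one choice, so Hank = red. Eliminate red elsewhere: Nate.
That leaves Liam = teal. Eliminate teal elsewhere: Nate.
So Nate = pink.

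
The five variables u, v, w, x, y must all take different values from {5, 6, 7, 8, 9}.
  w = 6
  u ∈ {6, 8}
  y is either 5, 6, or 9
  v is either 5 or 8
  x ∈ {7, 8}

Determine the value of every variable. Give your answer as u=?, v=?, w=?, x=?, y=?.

u=8, v=5, w=6, x=7, y=9

w's domain is down to {6}, so w = 6. Remove 6 from u, y.
u has just one choice, so u = 8. So v, x can't be 8.
That leaves v = 5. Eliminate 5 elsewhere: y.
x has just one choice, so x = 7.
That leaves y = 9.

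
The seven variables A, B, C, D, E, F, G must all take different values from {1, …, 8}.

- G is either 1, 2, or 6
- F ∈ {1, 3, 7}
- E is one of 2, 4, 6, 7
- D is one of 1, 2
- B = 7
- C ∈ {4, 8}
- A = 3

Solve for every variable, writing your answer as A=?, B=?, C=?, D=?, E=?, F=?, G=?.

A must be 3 (only option left). So F can't be 3.
That leaves B = 7. Eliminate 7 elsewhere: E, F.
F must be 1 (only option left). Strike 1 from D, G.
D must be 2 (only option left). Strike 2 from E, G.
G's domain is down to {6}, so G = 6. Strike 6 from E.
E's domain is down to {4}, so E = 4. So C can't be 4.
C's domain is down to {8}, so C = 8.

A=3, B=7, C=8, D=2, E=4, F=1, G=6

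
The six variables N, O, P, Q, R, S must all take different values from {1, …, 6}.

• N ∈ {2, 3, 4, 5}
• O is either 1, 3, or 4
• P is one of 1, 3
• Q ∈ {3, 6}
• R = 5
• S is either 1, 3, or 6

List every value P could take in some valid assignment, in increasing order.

1, 3

R's domain is down to {5}, so R = 5. So N can't be 5.
The 5 still-open variables draw from only 5 values {1, 2, 3, 4, 6}, so each is used; only N can be 2, hence N = 2.
The 4 still-open variables together cover exactly {1, 3, 4, 6} — 4 values for 4 variables — and 4 appears only in O's list, so O = 4.
No further eliminations apply; P can still be any of 1, 3.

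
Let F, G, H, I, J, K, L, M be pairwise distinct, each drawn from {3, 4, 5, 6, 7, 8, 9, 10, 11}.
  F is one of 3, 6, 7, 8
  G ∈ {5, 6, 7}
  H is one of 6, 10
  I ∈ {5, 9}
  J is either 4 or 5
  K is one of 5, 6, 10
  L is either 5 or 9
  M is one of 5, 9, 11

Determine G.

7

I and L share exactly the 2 values {5, 9}; by pigeonhole those values go to them, so strike 5, 9 from G, J, K, M.
J's domain is down to {4}, so J = 4.
M's domain is down to {11}, so M = 11.
The 2 variables H and K are confined to {6, 10}, which locks those values in; drop them from F, G.
So G = 7.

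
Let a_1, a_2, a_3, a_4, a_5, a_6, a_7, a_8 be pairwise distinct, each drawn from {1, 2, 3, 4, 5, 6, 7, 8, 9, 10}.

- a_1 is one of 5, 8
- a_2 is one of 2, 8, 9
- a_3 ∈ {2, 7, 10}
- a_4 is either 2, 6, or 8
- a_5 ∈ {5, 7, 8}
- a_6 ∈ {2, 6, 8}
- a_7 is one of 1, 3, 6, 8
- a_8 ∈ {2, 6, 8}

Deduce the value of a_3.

10

The 3 variables a_4, a_6, a_8 are confined to {2, 6, 8}, which locks those values in; drop them from a_1, a_2, a_3, a_5, a_7.
That leaves a_1 = 5. Remove 5 from a_5.
a_2's domain is down to {9}, so a_2 = 9.
a_5's domain is down to {7}, so a_5 = 7. Eliminate 7 elsewhere: a_3.
So a_3 = 10.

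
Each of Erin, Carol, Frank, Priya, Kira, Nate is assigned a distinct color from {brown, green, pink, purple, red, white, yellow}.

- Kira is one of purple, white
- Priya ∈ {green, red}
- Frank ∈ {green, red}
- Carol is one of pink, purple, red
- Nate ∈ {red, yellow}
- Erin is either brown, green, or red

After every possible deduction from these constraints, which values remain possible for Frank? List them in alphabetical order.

green, red

The 2 variables Frank and Priya are confined to {green, red}, which locks those values in; drop them from Erin, Carol, Nate.
That leaves Erin = brown.
That leaves Nate = yellow.
No further eliminations apply; Frank can still be any of green, red.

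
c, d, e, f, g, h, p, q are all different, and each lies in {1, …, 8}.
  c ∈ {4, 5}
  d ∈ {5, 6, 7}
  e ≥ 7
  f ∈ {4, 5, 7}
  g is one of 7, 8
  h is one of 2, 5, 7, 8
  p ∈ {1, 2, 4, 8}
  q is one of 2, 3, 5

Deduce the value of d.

6

The 8 variables draw from only 8 values {1, 2, 3, 4, 5, 6, 7, 8}, so each is used; only p can be 1, hence p = 1.
Among the 7 still-open variables, 3 fits only q (and all 7 values in {2, 3, 4, 5, 6, 7, 8} must be used), so q = 3.
Among the 6 still-open variables, 2 fits only h (and all 6 values in {2, 4, 5, 6, 7, 8} must be used), so h = 2.
The 5 still-open variables together cover exactly {4, 5, 6, 7, 8} — 5 values for 5 variables — and 6 appears only in d's list, so d = 6.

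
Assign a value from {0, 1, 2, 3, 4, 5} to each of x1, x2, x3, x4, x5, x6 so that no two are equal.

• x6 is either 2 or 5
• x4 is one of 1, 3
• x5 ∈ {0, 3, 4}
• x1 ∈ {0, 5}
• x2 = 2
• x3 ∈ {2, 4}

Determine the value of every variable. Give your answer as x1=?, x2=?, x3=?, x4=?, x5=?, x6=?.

x2's domain is down to {2}, so x2 = 2. Remove 2 from x3, x6.
That leaves x3 = 4. So x5 can't be 4.
x6 has just one choice, so x6 = 5. So x1 can't be 5.
x1 must be 0 (only option left). Remove 0 from x5.
x5 must be 3 (only option left). Eliminate 3 elsewhere: x4.
x4's domain is down to {1}, so x4 = 1.

x1=0, x2=2, x3=4, x4=1, x5=3, x6=5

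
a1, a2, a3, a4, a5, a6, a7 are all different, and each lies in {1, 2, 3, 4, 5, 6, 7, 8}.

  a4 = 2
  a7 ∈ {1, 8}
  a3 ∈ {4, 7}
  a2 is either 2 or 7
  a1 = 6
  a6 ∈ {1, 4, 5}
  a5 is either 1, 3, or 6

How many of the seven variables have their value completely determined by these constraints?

a1 has just one choice, so a1 = 6. So a5 can't be 6.
a4 has just one choice, so a4 = 2. Strike 2 from a2.
That leaves a2 = 7. Strike 7 from a3.
a3 must be 4 (only option left). Eliminate 4 elsewhere: a6.
Determined: a1=6, a2=7, a3=4, a4=2. The other variables each still have more than one consistent value. That makes 4.

4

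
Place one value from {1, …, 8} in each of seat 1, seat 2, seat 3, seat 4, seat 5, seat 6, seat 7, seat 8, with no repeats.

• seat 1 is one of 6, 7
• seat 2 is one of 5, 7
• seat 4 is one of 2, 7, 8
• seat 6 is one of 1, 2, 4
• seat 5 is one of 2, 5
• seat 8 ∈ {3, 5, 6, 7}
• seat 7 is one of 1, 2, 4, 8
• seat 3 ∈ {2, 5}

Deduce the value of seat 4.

8

Among the 8 variables, 3 fits only seat 8 (and all 8 values in {1, 2, 3, 4, 5, 6, 7, 8} must be used), so seat 8 = 3.
The 7 still-open variables draw from only 7 values {1, 2, 4, 5, 6, 7, 8}, so each is used; only seat 1 can be 6, hence seat 1 = 6.
seat 3 and seat 5 share exactly the 2 values {2, 5}; by pigeonhole those values go to them, so strike 2, 5 from seat 2, seat 4, seat 6, seat 7.
seat 2 must be 7 (only option left). Strike 7 from seat 4.
So seat 4 = 8.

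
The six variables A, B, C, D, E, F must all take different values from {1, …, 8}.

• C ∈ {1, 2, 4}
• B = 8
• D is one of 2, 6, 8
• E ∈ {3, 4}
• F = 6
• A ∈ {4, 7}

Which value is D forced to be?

2

B's domain is down to {8}, so B = 8. Strike 8 from D.
F must be 6 (only option left). Eliminate 6 elsewhere: D.
So D = 2.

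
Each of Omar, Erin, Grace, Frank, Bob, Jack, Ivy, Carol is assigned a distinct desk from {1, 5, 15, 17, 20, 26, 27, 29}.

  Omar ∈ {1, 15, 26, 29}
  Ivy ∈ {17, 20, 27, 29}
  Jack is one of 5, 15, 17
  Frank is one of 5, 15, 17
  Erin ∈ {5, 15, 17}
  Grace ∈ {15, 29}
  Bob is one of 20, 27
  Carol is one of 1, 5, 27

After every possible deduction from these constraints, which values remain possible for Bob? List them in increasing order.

The 8 variables draw from only 8 values {1, 5, 15, 17, 20, 26, 27, 29}, so each is used; only Omar can be 26, hence Omar = 26.
Among the 7 still-open variables, 1 fits only Carol (and all 7 values in {1, 5, 15, 17, 20, 27, 29} must be used), so Carol = 1.
Erin, Frank, Jack share exactly the 3 values {5, 15, 17}; by pigeonhole those values go to them, so strike 5, 15, 17 from Grace, Ivy.
Grace's domain is down to {29}, so Grace = 29. So Ivy can't be 29.
No further eliminations apply; Bob can still be any of 20, 27.

20, 27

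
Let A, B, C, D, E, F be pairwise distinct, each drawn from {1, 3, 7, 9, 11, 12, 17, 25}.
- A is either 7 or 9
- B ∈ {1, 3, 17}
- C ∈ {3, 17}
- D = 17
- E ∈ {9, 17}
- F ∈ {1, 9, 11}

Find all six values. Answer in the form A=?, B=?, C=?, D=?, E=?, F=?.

D's domain is down to {17}, so D = 17. Strike 17 from B, C, E.
That leaves E = 9. Strike 9 from A, F.
That leaves A = 7.
That leaves C = 3. So B can't be 3.
That leaves B = 1. Eliminate 1 elsewhere: F.
That leaves F = 11.

A=7, B=1, C=3, D=17, E=9, F=11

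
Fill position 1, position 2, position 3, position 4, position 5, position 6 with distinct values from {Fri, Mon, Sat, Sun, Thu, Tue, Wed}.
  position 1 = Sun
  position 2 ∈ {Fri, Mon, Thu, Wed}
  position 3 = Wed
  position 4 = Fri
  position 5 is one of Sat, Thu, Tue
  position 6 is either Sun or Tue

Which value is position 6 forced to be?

position 1's domain is down to {Sun}, so position 1 = Sun. Remove Sun from position 6.
So position 6 = Tue.

Tue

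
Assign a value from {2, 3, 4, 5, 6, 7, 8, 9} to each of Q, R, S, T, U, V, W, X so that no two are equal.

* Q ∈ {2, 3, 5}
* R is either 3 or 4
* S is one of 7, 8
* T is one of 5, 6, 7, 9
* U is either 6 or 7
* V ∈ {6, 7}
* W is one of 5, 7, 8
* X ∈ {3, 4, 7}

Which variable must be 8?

The 8 variables draw from only 8 values {2, 3, 4, 5, 6, 7, 8, 9}, so each is used; only Q can be 2, hence Q = 2.
Among the 7 still-open variables, 9 fits only T (and all 7 values in {3, 4, 5, 6, 7, 8, 9} must be used), so T = 9.
The 6 still-open variables draw from only 6 values {3, 4, 5, 6, 7, 8}, so each is used; only W can be 5, hence W = 5.
The 5 still-open variables draw from only 5 values {3, 4, 6, 7, 8}, so each is used; only S can be 8, hence S = 8.

S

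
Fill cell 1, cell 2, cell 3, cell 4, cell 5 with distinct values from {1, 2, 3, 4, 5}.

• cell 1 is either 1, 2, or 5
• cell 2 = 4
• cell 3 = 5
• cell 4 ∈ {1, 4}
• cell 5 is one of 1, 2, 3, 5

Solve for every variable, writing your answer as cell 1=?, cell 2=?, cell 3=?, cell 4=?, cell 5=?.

cell 2 must be 4 (only option left). Remove 4 from cell 4.
That leaves cell 3 = 5. Strike 5 from cell 1, cell 5.
cell 4 has just one choice, so cell 4 = 1. Remove 1 from cell 1, cell 5.
cell 1 must be 2 (only option left). Remove 2 from cell 5.
That leaves cell 5 = 3.

cell 1=2, cell 2=4, cell 3=5, cell 4=1, cell 5=3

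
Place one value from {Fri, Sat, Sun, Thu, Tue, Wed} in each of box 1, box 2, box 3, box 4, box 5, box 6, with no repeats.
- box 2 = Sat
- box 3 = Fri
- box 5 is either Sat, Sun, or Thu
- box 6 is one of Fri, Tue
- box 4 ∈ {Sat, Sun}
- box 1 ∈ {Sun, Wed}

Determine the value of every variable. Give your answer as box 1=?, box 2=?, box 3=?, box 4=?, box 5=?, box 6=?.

box 1=Wed, box 2=Sat, box 3=Fri, box 4=Sun, box 5=Thu, box 6=Tue

box 2 has just one choice, so box 2 = Sat. Remove Sat from box 4, box 5.
That leaves box 3 = Fri. Remove Fri from box 6.
box 4 has just one choice, so box 4 = Sun. Strike Sun from box 1, box 5.
box 5 has just one choice, so box 5 = Thu.
box 6 has just one choice, so box 6 = Tue.
That leaves box 1 = Wed.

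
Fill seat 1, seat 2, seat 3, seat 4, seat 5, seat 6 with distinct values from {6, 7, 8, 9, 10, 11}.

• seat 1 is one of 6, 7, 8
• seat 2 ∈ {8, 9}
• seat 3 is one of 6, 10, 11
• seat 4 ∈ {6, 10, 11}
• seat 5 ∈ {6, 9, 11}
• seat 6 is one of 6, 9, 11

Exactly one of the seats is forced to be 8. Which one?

seat 2

Among the 6 variables, 7 fits only seat 1 (and all 6 values in {6, 7, 8, 9, 10, 11} must be used), so seat 1 = 7.
Among the 5 still-open variables, 8 fits only seat 2 (and all 5 values in {6, 8, 9, 10, 11} must be used), so seat 2 = 8.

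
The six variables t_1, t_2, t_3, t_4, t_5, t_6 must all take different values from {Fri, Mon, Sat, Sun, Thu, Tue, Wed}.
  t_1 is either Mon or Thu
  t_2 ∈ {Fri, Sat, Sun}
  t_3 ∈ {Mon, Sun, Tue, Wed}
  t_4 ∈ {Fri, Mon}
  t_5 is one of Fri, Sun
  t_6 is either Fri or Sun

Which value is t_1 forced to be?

Thu

The 2 variables t_5 and t_6 are confined to {Fri, Sun}, which locks those values in; drop them from t_2, t_3, t_4.
t_2's domain is down to {Sat}, so t_2 = Sat.
t_4 must be Mon (only option left). Strike Mon from t_1, t_3.
So t_1 = Thu.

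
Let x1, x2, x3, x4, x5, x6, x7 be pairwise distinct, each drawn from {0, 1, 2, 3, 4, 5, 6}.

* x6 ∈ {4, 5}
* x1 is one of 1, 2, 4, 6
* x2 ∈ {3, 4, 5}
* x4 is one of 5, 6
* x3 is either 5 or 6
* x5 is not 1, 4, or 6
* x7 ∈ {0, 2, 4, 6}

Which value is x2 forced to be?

3

The 7 variables together cover exactly {0, 1, 2, 3, 4, 5, 6} — 7 values for 7 variables — and 1 appears only in x1's list, so x1 = 1.
x3 and x4 share exactly the 2 values {5, 6}; by pigeonhole those values go to them, so strike 5, 6 from x2, x5, x6, x7.
x6's domain is down to {4}, so x6 = 4. So x2, x7 can't be 4.
So x2 = 3.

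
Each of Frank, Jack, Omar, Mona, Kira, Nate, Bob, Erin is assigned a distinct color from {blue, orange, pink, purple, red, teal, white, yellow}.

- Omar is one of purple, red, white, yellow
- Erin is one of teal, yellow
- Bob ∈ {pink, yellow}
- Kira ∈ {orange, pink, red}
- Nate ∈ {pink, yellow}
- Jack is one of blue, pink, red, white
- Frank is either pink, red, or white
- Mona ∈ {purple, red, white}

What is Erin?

teal

Among the 8 variables, blue fits only Jack (and all 8 values in {blue, orange, pink, purple, red, teal, white, yellow} must be used), so Jack = blue.
The 7 still-open variables draw from only 7 values {orange, pink, purple, red, teal, white, yellow}, so each is used; only Kira can be orange, hence Kira = orange.
The 6 still-open variables draw from only 6 values {pink, purple, red, teal, white, yellow}, so each is used; only Erin can be teal, hence Erin = teal.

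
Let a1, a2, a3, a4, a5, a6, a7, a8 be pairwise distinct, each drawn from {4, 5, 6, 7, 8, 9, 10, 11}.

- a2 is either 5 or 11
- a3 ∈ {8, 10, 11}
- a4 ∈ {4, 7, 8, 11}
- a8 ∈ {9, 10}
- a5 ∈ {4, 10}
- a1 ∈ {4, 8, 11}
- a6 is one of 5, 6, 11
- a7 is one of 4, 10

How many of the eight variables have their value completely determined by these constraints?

4

The 8 variables draw from only 8 values {4, 5, 6, 7, 8, 9, 10, 11}, so each is used; only a6 can be 6, hence a6 = 6.
The 7 still-open variables draw from only 7 values {4, 5, 7, 8, 9, 10, 11}, so each is used; only a2 can be 5, hence a2 = 5.
Among the 6 still-open variables, 7 fits only a4 (and all 6 values in {4, 7, 8, 9, 10, 11} must be used), so a4 = 7.
The 5 still-open variables together cover exactly {4, 8, 9, 10, 11} — 5 values for 5 variables — and 9 appears only in a8's list, so a8 = 9.
a5 and a7 share exactly the 2 values {4, 10}; by pigeonhole those values go to them, so strike 4, 10 from a1, a3.
Determined: a2=5, a4=7, a6=6, a8=9. The other variables each still have more than one consistent value. That makes 4.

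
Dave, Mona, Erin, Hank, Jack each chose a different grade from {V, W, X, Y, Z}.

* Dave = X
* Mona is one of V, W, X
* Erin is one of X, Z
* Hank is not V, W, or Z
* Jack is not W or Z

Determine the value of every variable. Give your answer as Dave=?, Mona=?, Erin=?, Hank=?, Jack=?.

Dave=X, Mona=W, Erin=Z, Hank=Y, Jack=V

Dave's domain is down to {X}, so Dave = X. So Mona, Erin, Hank, Jack can't be X.
Erin's domain is down to {Z}, so Erin = Z.
Hank has just one choice, so Hank = Y. Remove Y from Jack.
That leaves Jack = V. Eliminate V elsewhere: Mona.
Mona's domain is down to {W}, so Mona = W.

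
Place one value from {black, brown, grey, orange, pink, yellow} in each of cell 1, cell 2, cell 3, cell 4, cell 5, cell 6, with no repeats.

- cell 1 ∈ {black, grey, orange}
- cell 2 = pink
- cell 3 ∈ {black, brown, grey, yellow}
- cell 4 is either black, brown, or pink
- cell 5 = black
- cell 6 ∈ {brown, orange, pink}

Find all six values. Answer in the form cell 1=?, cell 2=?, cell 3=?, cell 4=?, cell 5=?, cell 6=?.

cell 1=grey, cell 2=pink, cell 3=yellow, cell 4=brown, cell 5=black, cell 6=orange

cell 2 must be pink (only option left). So cell 4, cell 6 can't be pink.
cell 5 must be black (only option left). Remove black from cell 1, cell 3, cell 4.
cell 4's domain is down to {brown}, so cell 4 = brown. Strike brown from cell 3, cell 6.
cell 6 has just one choice, so cell 6 = orange. Remove orange from cell 1.
That leaves cell 1 = grey. Eliminate grey elsewhere: cell 3.
cell 3's domain is down to {yellow}, so cell 3 = yellow.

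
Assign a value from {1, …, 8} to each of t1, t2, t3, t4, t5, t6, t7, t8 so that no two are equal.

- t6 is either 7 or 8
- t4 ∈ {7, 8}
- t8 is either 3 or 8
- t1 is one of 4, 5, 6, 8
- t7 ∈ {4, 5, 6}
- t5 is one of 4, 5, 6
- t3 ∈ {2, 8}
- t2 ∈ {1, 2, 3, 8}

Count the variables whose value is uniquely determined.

3

The 8 variables together cover exactly {1, 2, 3, 4, 5, 6, 7, 8} — 8 values for 8 variables — and 1 appears only in t2's list, so t2 = 1.
The 7 still-open variables together cover exactly {2, 3, 4, 5, 6, 7, 8} — 7 values for 7 variables — and 2 appears only in t3's list, so t3 = 2.
The 6 still-open variables together cover exactly {3, 4, 5, 6, 7, 8} — 6 values for 6 variables — and 3 appears only in t8's list, so t8 = 3.
The 2 variables t4 and t6 are confined to {7, 8}, which locks those values in; drop them from t1.
Determined: t2=1, t3=2, t8=3. The other variables each still have more than one consistent value. That makes 3.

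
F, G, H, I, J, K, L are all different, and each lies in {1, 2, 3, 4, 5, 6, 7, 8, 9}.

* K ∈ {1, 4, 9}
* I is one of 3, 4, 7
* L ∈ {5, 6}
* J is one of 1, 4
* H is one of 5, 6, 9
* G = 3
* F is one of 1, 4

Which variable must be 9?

K

G has just one choice, so G = 3. Eliminate 3 elsewhere: I.
Among the 6 still-open variables, 7 fits only I (and all 6 values in {1, 4, 5, 6, 7, 9} must be used), so I = 7.
F and J between them cover only {1, 4} — a naked pair. Remove those values from K.
So 9 goes to K.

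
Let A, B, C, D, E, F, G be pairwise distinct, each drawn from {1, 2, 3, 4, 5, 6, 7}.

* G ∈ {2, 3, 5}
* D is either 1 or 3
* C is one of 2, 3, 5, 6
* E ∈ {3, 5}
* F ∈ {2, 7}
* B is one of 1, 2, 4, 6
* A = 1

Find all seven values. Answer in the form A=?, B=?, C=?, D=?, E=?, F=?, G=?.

A=1, B=4, C=6, D=3, E=5, F=7, G=2

A has just one choice, so A = 1. Remove 1 from B, D.
D's domain is down to {3}, so D = 3. So C, E, G can't be 3.
That leaves E = 5. Strike 5 from C, G.
G must be 2 (only option left). So B, C, F can't be 2.
C's domain is down to {6}, so C = 6. Eliminate 6 elsewhere: B.
F's domain is down to {7}, so F = 7.
B must be 4 (only option left).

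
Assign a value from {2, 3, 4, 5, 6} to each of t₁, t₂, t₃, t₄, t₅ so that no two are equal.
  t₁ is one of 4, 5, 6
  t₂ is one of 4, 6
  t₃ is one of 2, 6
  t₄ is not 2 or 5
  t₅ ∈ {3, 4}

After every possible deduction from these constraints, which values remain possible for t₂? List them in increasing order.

The 5 variables together cover exactly {2, 3, 4, 5, 6} — 5 values for 5 variables — and 2 appears only in t₃'s list, so t₃ = 2.
Among the 4 still-open variables, 5 fits only t₁ (and all 4 values in {3, 4, 5, 6} must be used), so t₁ = 5.
No further eliminations apply; t₂ can still be any of 4, 6.

4, 6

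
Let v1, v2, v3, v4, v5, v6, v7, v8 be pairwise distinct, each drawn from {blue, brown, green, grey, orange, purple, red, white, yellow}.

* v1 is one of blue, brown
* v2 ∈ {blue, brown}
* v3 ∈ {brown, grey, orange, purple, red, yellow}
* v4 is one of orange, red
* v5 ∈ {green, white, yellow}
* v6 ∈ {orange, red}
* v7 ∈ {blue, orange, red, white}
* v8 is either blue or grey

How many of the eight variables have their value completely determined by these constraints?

2

v1 and v2 between them cover only {blue, brown} — a naked pair. Remove those values from v3, v7, v8.
v8's domain is down to {grey}, so v8 = grey. Remove grey from v3.
The 2 variables v4 and v6 are confined to {orange, red}, which locks those values in; drop them from v3, v7.
v7's domain is down to {white}, so v7 = white. So v5 can't be white.
Determined: v7=white, v8=grey. The other variables each still have more than one consistent value. That makes 2.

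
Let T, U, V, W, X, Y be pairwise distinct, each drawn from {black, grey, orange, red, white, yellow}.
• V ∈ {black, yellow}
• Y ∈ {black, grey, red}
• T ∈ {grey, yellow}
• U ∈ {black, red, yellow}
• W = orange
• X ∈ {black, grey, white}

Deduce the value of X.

W has just one choice, so W = orange.
The 5 still-open variables draw from only 5 values {black, grey, red, white, yellow}, so each is used; only X can be white, hence X = white.

white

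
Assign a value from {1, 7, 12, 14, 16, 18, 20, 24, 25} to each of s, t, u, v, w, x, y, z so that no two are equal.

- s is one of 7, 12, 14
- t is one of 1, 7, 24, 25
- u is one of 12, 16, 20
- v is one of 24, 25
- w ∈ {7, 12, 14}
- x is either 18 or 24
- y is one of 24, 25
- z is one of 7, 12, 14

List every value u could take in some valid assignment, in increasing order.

16, 20

v and y share exactly the 2 values {24, 25}; by pigeonhole those values go to them, so strike 24, 25 from t, x.
x has just one choice, so x = 18.
The 3 variables s, w, z are confined to {7, 12, 14}, which locks those values in; drop them from t, u.
t has just one choice, so t = 1.
No further eliminations apply; u can still be any of 16, 20.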